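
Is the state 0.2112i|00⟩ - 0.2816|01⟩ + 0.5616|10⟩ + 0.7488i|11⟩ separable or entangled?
Separable

Writing the state as a|00⟩ + b|01⟩ + c|10⟩ + d|11⟩, it is a product state iff ad − bc = 0.
Here (a, b, c, d) = (0.2112i, -0.2816, 0.5616, 0.7488i): ad − bc = (0.2112i)(0.7488i) − (-0.2816)(0.5616) = 0, so the state is separable.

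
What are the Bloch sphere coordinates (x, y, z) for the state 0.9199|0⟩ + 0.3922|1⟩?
(0.7216, 0, 0.6924)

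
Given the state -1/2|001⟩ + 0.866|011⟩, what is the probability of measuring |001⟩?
1/4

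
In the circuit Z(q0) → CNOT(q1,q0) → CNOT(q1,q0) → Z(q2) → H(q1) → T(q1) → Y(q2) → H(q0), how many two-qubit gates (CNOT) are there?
2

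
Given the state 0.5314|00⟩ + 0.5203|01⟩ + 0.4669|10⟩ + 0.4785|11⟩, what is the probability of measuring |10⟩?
0.218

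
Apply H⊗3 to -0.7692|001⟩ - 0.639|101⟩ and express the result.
-0.4979|000⟩ + 0.4979|001⟩ - 0.4979|010⟩ + 0.4979|011⟩ - 0.04603|100⟩ + 0.04603|101⟩ - 0.04603|110⟩ + 0.04603|111⟩

H⊗3 gives amp(|y⟩) = (1/2√2) Σ_x (−1)^(x·y) amp(|x⟩), where x·y is the number of positions in which both x and y have a 1.
|000⟩: (-0.7692 - 0.639)/(2√2) = -0.4979
|001⟩: (0.7692 + 0.639)/(2√2) = 0.4979
|010⟩: (-0.7692 - 0.639)/(2√2) = -0.4979
|011⟩: (0.7692 + 0.639)/(2√2) = 0.4979
|100⟩: (-0.7692 + 0.639)/(2√2) = -0.04603
|101⟩: (0.7692 - 0.639)/(2√2) = 0.04603
|110⟩: (-0.7692 + 0.639)/(2√2) = -0.04603
|111⟩: (0.7692 - 0.639)/(2√2) = 0.04603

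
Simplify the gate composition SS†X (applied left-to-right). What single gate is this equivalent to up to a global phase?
X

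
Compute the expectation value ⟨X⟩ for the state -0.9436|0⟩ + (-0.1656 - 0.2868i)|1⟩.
0.3125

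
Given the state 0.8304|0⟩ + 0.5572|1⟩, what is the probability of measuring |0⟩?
0.6896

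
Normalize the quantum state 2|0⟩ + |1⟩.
0.8944|0⟩ + 1/√5|1⟩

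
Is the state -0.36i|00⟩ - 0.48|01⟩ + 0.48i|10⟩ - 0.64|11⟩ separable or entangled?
Entangled

Writing the state as a|00⟩ + b|01⟩ + c|10⟩ + d|11⟩, it is a product state iff ad − bc = 0.
Here (a, b, c, d) = (-0.36i, -0.48, 0.48i, -0.64): ad − bc = (-0.36i)(-0.64) − (-0.48)(0.48i) = 0.4608i ≠ 0, so the state is entangled.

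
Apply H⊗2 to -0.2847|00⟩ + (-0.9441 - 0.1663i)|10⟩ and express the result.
(-0.6144 - 0.08315i)|00⟩ + (-0.6144 - 0.08315i)|01⟩ + (0.3297 + 0.08315i)|10⟩ + (0.3297 + 0.08315i)|11⟩

H⊗2 gives amp(|y⟩) = (1/2) Σ_x (−1)^(x·y) amp(|x⟩), where x·y is the number of positions in which both x and y have a 1.
|00⟩: (-0.2847 + (-0.9441 - 0.1663i))/2 = (-0.6144 - 0.08315i)
|01⟩: (-0.2847 + (-0.9441 - 0.1663i))/2 = (-0.6144 - 0.08315i)
|10⟩: (-0.2847 - (-0.9441 - 0.1663i))/2 = (0.3297 + 0.08315i)
|11⟩: (-0.2847 - (-0.9441 - 0.1663i))/2 = (0.3297 + 0.08315i)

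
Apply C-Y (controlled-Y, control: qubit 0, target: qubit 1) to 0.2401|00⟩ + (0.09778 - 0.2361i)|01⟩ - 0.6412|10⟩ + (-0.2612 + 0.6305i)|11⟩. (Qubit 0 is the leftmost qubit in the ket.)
0.2401|00⟩ + (0.09778 - 0.2361i)|01⟩ + (0.6305 + 0.2612i)|10⟩ - 0.6412i|11⟩

C-Y leaves the control-|0⟩ kets |00⟩, |01⟩ unchanged and applies Y to qubit 1 on the control-|1⟩ pair (|10⟩, |11⟩).
Y = [[0, -i], [i, 0]].
With a = amp(|10⟩) = -0.6412 and b = amp(|11⟩) = (-0.2612 + 0.6305i):
new amp(|10⟩) = (-i)·b = (0.6305 + 0.2612i)
new amp(|11⟩) = (i)·a = -0.6412i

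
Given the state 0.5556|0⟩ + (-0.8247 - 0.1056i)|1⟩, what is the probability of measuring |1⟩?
0.6913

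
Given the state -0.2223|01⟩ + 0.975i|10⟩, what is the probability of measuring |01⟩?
0.04942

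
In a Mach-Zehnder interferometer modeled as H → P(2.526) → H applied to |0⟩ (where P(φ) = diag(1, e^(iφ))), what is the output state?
(0.09178 + 0.2887i)|0⟩ + (0.9082 - 0.2887i)|1⟩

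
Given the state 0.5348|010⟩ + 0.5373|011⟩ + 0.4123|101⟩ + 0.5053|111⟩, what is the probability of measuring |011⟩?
0.2887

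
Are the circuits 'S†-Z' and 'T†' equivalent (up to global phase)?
No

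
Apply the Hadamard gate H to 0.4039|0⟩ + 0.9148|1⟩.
0.9325|0⟩ - 0.3613|1⟩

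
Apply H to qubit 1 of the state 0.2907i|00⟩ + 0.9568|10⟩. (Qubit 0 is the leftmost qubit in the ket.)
0.2056i|00⟩ + 0.2056i|01⟩ + 0.6766|10⟩ + 0.6766|11⟩

H on qubit 1 mixes each pair of kets that differ only in qubit 1: amplitudes (a, b) of (|…0…⟩, |…1…⟩) become ((a + b)/√2, (a − b)/√2). Kets absent from the input have amplitude 0.
(|00⟩, |01⟩): (a, b) = (0.2907i, 0) → (0.2056i, 0.2056i)
(|10⟩, |11⟩): (a, b) = (0.9568, 0) → (0.6766, 0.6766)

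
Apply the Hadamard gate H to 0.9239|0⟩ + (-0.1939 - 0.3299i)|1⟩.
(0.5162 - 0.2333i)|0⟩ + (0.7904 + 0.2333i)|1⟩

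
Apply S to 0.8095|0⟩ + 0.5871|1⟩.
0.8095|0⟩ + 0.5871i|1⟩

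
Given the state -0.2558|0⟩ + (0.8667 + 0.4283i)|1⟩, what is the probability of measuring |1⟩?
0.9346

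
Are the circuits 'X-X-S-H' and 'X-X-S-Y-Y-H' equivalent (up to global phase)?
Yes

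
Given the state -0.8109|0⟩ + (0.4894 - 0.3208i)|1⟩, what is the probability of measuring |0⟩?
0.6576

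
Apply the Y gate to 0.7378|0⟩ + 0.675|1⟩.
-0.675i|0⟩ + 0.7378i|1⟩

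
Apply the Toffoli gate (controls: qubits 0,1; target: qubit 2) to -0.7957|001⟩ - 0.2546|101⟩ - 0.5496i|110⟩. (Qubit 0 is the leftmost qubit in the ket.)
-0.7957|001⟩ - 0.2546|101⟩ - 0.5496i|111⟩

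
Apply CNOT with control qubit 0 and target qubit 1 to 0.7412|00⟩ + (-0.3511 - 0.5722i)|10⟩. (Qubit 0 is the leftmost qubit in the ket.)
0.7412|00⟩ + (-0.3511 - 0.5722i)|11⟩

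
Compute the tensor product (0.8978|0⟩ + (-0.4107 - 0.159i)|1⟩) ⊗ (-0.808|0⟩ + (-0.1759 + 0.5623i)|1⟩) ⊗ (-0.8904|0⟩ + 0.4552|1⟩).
0.6459|000⟩ - 0.3302|001⟩ + (0.1406 - 0.4495i)|010⟩ + (-0.07189 + 0.2298i)|011⟩ + (-0.2955 - 0.1144i)|100⟩ + (0.1511 + 0.05848i)|101⟩ + (-0.1439 + 0.1807i)|110⟩ + (0.07358 - 0.09239i)|111⟩

amp(|b₁b₂…⟩) = product of the factor amplitudes for bits b₁, b₂, …; only kets whose every factor amplitude is nonzero survive.
|000⟩: (0.8978)(-0.808)(-0.8904) = 0.6459
|001⟩: (0.8978)(-0.808)(0.4552) = -0.3302
|010⟩: (0.8978)(-0.1759 + 0.5623i)(-0.8904) = (0.1406 - 0.4495i)
|011⟩: (0.8978)(-0.1759 + 0.5623i)(0.4552) = (-0.07189 + 0.2298i)
|100⟩: (-0.4107 - 0.159i)(-0.808)(-0.8904) = (-0.2955 - 0.1144i)
|101⟩: (-0.4107 - 0.159i)(-0.808)(0.4552) = (0.1511 + 0.05848i)
|110⟩: (-0.4107 - 0.159i)(-0.1759 + 0.5623i)(-0.8904) = (-0.1439 + 0.1807i)
|111⟩: (-0.4107 - 0.159i)(-0.1759 + 0.5623i)(0.4552) = (0.07358 - 0.09239i)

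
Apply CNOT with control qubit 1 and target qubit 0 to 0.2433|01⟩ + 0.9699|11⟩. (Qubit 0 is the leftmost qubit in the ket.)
0.9699|01⟩ + 0.2433|11⟩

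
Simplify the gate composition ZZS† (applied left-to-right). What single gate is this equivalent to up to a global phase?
S†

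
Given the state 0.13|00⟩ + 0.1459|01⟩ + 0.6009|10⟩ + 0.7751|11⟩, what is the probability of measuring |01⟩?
0.02129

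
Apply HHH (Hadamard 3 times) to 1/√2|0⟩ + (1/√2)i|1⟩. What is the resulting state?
(1/2 + (1/2)i)|0⟩ + (1/2 - (1/2)i)|1⟩

H² = I, so H^3 = H: a single Hadamard. With (a, b) = (1/√2, (1/√2)i), H gives ((a + b)/√2, (a − b)/√2) = ((1/2 + (1/2)i), (1/2 - (1/2)i)).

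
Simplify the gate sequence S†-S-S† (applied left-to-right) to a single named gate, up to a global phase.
S†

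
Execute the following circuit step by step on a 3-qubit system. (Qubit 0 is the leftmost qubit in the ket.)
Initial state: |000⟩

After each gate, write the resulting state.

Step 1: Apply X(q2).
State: |001⟩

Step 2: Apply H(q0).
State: 1/√2|001⟩ + 1/√2|101⟩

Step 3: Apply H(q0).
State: |001⟩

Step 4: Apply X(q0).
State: |101⟩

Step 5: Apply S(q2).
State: i|101⟩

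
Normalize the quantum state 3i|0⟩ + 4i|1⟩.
0.6i|0⟩ + 0.8i|1⟩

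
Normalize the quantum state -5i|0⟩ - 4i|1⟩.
-0.7809i|0⟩ - 0.6247i|1⟩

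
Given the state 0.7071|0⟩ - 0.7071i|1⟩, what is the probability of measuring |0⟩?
0.5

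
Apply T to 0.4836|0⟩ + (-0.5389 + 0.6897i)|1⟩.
0.4836|0⟩ + (-0.8688 + 0.1066i)|1⟩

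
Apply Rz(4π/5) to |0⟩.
(0.309 - 0.9511i)|0⟩

Rz(4π/5) = [[e^(−iθ/2), 0], [0, e^(iθ/2)]] with e^(±iθ/2) = cos(θ/2) ± i·sin(θ/2); θ = 4π/5, cos(θ/2) ≈ 0.309017, sin(θ/2) ≈ 0.951057.
With a = amp(|0⟩) = 1 and b = amp(|1⟩) = 0:
new amp(|0⟩) = (0.309017 - 0.951057i)·a = (0.309 - 0.9511i)
new amp(|1⟩) = (0.309017 + 0.951057i)·b = 0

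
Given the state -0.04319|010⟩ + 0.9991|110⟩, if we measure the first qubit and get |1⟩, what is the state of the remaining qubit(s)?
|10⟩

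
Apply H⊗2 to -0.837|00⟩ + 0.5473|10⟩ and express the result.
-0.1449|00⟩ - 0.1449|01⟩ - 0.6922|10⟩ - 0.6922|11⟩

H⊗2 gives amp(|y⟩) = (1/2) Σ_x (−1)^(x·y) amp(|x⟩), where x·y is the number of positions in which both x and y have a 1.
|00⟩: (-0.837 + 0.5473)/2 = -0.1449
|01⟩: (-0.837 + 0.5473)/2 = -0.1449
|10⟩: (-0.837 - 0.5473)/2 = -0.6922
|11⟩: (-0.837 - 0.5473)/2 = -0.6922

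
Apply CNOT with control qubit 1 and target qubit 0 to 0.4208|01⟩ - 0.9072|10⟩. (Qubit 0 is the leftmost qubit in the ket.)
-0.9072|10⟩ + 0.4208|11⟩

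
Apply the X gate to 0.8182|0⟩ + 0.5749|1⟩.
0.5749|0⟩ + 0.8182|1⟩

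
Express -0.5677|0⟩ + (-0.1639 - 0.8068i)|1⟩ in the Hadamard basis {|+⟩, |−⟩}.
(-0.5173 - 0.5705i)|+⟩ + (-0.2855 + 0.5705i)|−⟩

With |ψ⟩ = α|0⟩ + β|1⟩, the Hadamard-basis coefficients are ⟨+|ψ⟩ = (α + β)/√2 and ⟨−|ψ⟩ = (α − β)/√2.
Here α = -0.5677, β = (-0.1639 - 0.8068i): (α + β)/√2 = (-0.5173 - 0.5705i), (α − β)/√2 = (-0.2855 + 0.5705i).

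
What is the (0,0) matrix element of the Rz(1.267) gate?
(0.806 - 0.592i)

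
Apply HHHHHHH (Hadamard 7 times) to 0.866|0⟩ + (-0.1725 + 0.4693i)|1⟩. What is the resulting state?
(0.4904 + 0.3318i)|0⟩ + (0.7343 - 0.3318i)|1⟩

H² = I, so H^7 = H: a single Hadamard. With (a, b) = (0.866, (-0.1725 + 0.4693i)), H gives ((a + b)/√2, (a − b)/√2) = ((0.4904 + 0.3318i), (0.7343 - 0.3318i)).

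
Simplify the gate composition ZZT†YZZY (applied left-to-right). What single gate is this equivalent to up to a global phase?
T†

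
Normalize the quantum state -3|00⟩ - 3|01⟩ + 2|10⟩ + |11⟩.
-0.6255|00⟩ - 0.6255|01⟩ + 0.417|10⟩ + 0.2085|11⟩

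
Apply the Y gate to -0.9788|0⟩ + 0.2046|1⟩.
-0.2046i|0⟩ - 0.9788i|1⟩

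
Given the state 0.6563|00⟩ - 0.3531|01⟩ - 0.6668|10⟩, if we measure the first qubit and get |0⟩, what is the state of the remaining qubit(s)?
0.8806|0⟩ - 0.4738|1⟩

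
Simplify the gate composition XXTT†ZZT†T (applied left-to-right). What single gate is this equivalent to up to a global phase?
I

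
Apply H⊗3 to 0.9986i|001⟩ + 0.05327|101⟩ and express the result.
(0.01883 + 0.3531i)|000⟩ + (-0.01883 - 0.3531i)|001⟩ + (0.01883 + 0.3531i)|010⟩ + (-0.01883 - 0.3531i)|011⟩ + (-0.01883 + 0.3531i)|100⟩ + (0.01883 - 0.3531i)|101⟩ + (-0.01883 + 0.3531i)|110⟩ + (0.01883 - 0.3531i)|111⟩

H⊗3 gives amp(|y⟩) = (1/2√2) Σ_x (−1)^(x·y) amp(|x⟩), where x·y is the number of positions in which both x and y have a 1.
|000⟩: (0.9986i + 0.05327)/(2√2) = (0.01883 + 0.3531i)
|001⟩: (-0.9986i - 0.05327)/(2√2) = (-0.01883 - 0.3531i)
|010⟩: (0.9986i + 0.05327)/(2√2) = (0.01883 + 0.3531i)
|011⟩: (-0.9986i - 0.05327)/(2√2) = (-0.01883 - 0.3531i)
|100⟩: (0.9986i - 0.05327)/(2√2) = (-0.01883 + 0.3531i)
|101⟩: (-0.9986i + 0.05327)/(2√2) = (0.01883 - 0.3531i)
|110⟩: (0.9986i - 0.05327)/(2√2) = (-0.01883 + 0.3531i)
|111⟩: (-0.9986i + 0.05327)/(2√2) = (0.01883 - 0.3531i)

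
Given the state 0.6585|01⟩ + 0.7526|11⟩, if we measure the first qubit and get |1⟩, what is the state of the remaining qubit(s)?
|1⟩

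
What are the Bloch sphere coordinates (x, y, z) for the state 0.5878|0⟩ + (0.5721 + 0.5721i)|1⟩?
(0.6726, 0.6726, -0.3091)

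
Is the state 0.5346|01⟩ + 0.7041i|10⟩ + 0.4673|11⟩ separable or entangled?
Entangled

Writing the state as a|00⟩ + b|01⟩ + c|10⟩ + d|11⟩, it is a product state iff ad − bc = 0.
Here (a, b, c, d) = (0, 0.5346, 0.7041i, 0.4673): ad − bc = (0)(0.4673) − (0.5346)(0.7041i) = -0.3764i ≠ 0, so the state is entangled.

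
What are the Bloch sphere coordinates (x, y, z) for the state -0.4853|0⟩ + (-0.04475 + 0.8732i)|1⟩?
(0.04343, -0.8475, -0.529)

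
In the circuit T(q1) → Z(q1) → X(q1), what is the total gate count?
3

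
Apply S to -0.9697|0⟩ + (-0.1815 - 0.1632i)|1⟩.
-0.9697|0⟩ + (0.1632 - 0.1815i)|1⟩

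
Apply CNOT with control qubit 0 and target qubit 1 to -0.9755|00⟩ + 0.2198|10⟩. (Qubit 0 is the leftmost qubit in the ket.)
-0.9755|00⟩ + 0.2198|11⟩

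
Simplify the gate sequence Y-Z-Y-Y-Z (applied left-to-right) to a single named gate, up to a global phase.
Y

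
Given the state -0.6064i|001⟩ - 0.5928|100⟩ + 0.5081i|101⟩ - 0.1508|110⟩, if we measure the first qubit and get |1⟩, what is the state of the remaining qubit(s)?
-0.7455|00⟩ + 0.639i|01⟩ - 0.1896|10⟩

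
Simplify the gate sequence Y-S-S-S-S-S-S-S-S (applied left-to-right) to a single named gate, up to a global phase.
Y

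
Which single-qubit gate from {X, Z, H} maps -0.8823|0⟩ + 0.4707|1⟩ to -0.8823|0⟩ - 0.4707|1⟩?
Z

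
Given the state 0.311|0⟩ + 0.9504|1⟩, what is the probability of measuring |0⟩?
0.09672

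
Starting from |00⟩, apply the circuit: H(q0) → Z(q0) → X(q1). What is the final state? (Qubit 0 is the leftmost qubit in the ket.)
1/√2|01⟩ - 1/√2|11⟩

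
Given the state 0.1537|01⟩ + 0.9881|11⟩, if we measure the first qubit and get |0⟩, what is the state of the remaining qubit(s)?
|1⟩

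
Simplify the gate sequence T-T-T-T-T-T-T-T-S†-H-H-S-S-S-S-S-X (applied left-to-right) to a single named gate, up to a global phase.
X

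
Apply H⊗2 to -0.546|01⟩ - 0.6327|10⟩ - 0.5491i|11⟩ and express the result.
(-0.5894 - 0.2746i)|00⟩ + (-0.04335 + 0.2746i)|01⟩ + (0.04335 + 0.2746i)|10⟩ + (0.5894 - 0.2746i)|11⟩

H⊗2 gives amp(|y⟩) = (1/2) Σ_x (−1)^(x·y) amp(|x⟩), where x·y is the number of positions in which both x and y have a 1.
|00⟩: (-0.546 - 0.6327 - 0.5491i)/2 = (-0.5894 - 0.2746i)
|01⟩: (0.546 - 0.6327 + 0.5491i)/2 = (-0.04335 + 0.2746i)
|10⟩: (-0.546 + 0.6327 + 0.5491i)/2 = (0.04335 + 0.2746i)
|11⟩: (0.546 + 0.6327 - 0.5491i)/2 = (0.5894 - 0.2746i)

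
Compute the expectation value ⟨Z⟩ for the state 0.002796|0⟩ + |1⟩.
-1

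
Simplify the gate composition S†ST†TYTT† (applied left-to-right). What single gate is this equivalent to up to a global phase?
Y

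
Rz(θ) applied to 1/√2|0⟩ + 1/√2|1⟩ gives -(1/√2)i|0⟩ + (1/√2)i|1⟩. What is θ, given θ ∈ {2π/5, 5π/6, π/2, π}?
π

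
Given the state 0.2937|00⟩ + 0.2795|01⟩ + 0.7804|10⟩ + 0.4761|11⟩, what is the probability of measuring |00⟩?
0.08626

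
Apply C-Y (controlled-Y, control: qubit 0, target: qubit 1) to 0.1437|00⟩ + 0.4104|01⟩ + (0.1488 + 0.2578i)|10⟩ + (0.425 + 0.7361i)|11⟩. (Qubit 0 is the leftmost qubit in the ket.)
0.1437|00⟩ + 0.4104|01⟩ + (0.7361 - 0.425i)|10⟩ + (-0.2578 + 0.1488i)|11⟩

C-Y leaves the control-|0⟩ kets |00⟩, |01⟩ unchanged and applies Y to qubit 1 on the control-|1⟩ pair (|10⟩, |11⟩).
Y = [[0, -i], [i, 0]].
With a = amp(|10⟩) = (0.1488 + 0.2578i) and b = amp(|11⟩) = (0.425 + 0.7361i):
new amp(|10⟩) = (-i)·b = (0.7361 - 0.425i)
new amp(|11⟩) = (i)·a = (-0.2578 + 0.1488i)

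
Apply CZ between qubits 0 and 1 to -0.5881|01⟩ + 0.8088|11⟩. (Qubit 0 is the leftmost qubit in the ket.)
-0.5881|01⟩ - 0.8088|11⟩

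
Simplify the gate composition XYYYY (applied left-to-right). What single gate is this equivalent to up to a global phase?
X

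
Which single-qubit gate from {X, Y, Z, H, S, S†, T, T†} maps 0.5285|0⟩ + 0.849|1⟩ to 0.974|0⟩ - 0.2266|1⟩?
H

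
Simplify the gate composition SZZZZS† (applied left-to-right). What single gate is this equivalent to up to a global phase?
I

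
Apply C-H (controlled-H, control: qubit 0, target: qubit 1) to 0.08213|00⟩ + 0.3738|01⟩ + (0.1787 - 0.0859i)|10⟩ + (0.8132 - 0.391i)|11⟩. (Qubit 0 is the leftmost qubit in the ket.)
0.08213|00⟩ + 0.3738|01⟩ + (0.7014 - 0.3372i)|10⟩ + (-0.4487 + 0.2157i)|11⟩

C-H leaves the control-|0⟩ kets |00⟩, |01⟩ unchanged and applies H to qubit 1 on the control-|1⟩ pair (|10⟩, |11⟩).
H = [[1/√2, 1/√2], [1/√2, -1/√2]].
With a = amp(|10⟩) = (0.1787 - 0.0859i) and b = amp(|11⟩) = (0.8132 - 0.391i):
new amp(|10⟩) = (1/√2)·a + (1/√2)·b = (0.7014 - 0.3372i)
new amp(|11⟩) = (1/√2)·a + (-1/√2)·b = (-0.4487 + 0.2157i)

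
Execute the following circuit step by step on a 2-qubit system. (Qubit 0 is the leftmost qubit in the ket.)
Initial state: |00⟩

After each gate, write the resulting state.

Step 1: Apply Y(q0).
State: i|10⟩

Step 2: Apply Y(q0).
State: |00⟩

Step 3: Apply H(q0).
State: 1/√2|00⟩ + 1/√2|10⟩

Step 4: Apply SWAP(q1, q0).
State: 1/√2|00⟩ + 1/√2|01⟩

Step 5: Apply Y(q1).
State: -(1/√2)i|00⟩ + (1/√2)i|01⟩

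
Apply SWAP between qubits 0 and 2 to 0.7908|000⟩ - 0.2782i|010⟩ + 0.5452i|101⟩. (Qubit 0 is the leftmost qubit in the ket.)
0.7908|000⟩ - 0.2782i|010⟩ + 0.5452i|101⟩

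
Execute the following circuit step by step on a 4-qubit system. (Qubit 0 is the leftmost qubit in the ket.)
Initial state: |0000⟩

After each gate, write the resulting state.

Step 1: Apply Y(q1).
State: i|0100⟩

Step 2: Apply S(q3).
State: i|0100⟩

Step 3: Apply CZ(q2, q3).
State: i|0100⟩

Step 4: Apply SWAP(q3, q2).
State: i|0100⟩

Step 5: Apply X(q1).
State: i|0000⟩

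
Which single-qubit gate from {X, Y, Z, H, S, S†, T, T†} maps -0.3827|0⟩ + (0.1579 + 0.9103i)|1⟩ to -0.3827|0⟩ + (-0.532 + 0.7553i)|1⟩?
T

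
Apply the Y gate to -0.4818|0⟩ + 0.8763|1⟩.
-0.8763i|0⟩ - 0.4818i|1⟩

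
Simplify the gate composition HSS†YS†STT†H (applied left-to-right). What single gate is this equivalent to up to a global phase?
Y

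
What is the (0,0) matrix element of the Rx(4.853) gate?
-0.755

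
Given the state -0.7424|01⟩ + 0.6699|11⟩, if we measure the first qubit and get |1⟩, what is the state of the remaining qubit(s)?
|1⟩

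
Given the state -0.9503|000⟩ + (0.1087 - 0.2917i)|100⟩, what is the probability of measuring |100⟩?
0.0969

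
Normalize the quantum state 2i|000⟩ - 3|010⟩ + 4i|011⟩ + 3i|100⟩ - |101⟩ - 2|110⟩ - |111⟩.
0.3015i|000⟩ - 0.4523|010⟩ + 0.603i|011⟩ + 0.4523i|100⟩ - 0.1508|101⟩ - 0.3015|110⟩ - 0.1508|111⟩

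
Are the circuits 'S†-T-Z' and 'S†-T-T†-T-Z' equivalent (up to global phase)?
Yes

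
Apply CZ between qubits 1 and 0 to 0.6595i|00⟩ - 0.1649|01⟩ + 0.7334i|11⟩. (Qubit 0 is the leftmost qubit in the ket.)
0.6595i|00⟩ - 0.1649|01⟩ - 0.7334i|11⟩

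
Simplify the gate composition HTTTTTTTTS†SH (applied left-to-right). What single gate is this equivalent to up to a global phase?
I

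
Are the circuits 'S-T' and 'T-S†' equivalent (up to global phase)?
No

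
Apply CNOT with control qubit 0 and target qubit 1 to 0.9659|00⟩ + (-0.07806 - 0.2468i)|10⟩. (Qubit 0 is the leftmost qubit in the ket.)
0.9659|00⟩ + (-0.07806 - 0.2468i)|11⟩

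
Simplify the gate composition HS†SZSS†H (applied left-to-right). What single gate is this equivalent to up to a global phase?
X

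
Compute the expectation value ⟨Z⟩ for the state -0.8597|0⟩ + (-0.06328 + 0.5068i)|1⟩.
0.4782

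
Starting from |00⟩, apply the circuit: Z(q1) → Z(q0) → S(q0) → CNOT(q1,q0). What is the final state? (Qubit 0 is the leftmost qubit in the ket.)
|00⟩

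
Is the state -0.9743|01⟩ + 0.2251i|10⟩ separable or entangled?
Entangled

Writing the state as a|00⟩ + b|01⟩ + c|10⟩ + d|11⟩, it is a product state iff ad − bc = 0.
Here (a, b, c, d) = (0, -0.9743, 0.2251i, 0): ad − bc = (0)(0) − (-0.9743)(0.2251i) = 0.2193i ≠ 0, so the state is entangled.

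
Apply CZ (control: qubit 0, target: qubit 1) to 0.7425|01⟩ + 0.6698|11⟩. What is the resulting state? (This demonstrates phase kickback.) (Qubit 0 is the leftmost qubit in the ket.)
0.7425|01⟩ - 0.6698|11⟩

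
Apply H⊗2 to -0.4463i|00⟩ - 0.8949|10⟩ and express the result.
(-0.4475 - 0.2232i)|00⟩ + (-0.4475 - 0.2232i)|01⟩ + (0.4475 - 0.2232i)|10⟩ + (0.4475 - 0.2232i)|11⟩

H⊗2 gives amp(|y⟩) = (1/2) Σ_x (−1)^(x·y) amp(|x⟩), where x·y is the number of positions in which both x and y have a 1.
|00⟩: (-0.4463i - 0.8949)/2 = (-0.4475 - 0.2232i)
|01⟩: (-0.4463i - 0.8949)/2 = (-0.4475 - 0.2232i)
|10⟩: (-0.4463i + 0.8949)/2 = (0.4475 - 0.2232i)
|11⟩: (-0.4463i + 0.8949)/2 = (0.4475 - 0.2232i)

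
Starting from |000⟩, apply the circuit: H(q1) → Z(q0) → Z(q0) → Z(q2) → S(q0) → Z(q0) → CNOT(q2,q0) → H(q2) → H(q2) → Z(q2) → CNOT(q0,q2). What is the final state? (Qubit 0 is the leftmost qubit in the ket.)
1/√2|000⟩ + 1/√2|010⟩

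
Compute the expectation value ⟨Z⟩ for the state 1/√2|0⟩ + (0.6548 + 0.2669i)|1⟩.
0.00000135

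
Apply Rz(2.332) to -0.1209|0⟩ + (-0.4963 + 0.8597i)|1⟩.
(-0.04761 + 0.1111i)|0⟩ + (-0.9857 - 0.1176i)|1⟩

Rz(2.332) = [[e^(−iθ/2), 0], [0, e^(iθ/2)]] with e^(±iθ/2) = cos(θ/2) ± i·sin(θ/2); θ = 2.332, cos(θ/2) ≈ 0.393832, sin(θ/2) ≈ 0.919183.
With a = amp(|0⟩) = -0.1209 and b = amp(|1⟩) = (-0.4963 + 0.8597i):
new amp(|0⟩) = (0.393832 - 0.919183i)·a = (-0.04761 + 0.1111i)
new amp(|1⟩) = (0.393832 + 0.919183i)·b = (-0.9857 - 0.1176i)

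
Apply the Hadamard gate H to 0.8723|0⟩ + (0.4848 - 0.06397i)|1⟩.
(0.9596 - 0.04523i)|0⟩ + (0.274 + 0.04523i)|1⟩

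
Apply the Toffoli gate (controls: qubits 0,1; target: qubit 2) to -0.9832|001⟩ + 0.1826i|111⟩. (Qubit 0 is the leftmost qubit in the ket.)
-0.9832|001⟩ + 0.1826i|110⟩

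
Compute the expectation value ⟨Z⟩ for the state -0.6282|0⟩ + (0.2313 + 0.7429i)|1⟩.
-0.2108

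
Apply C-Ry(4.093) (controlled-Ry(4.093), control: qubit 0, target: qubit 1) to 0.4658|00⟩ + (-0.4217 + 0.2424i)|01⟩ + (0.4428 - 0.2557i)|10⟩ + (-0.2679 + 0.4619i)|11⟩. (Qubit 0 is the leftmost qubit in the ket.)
0.4658|00⟩ + (-0.4217 + 0.2424i)|01⟩ + (0.03537 - 0.2935i)|10⟩ + (0.5163 - 0.4388i)|11⟩

C-Ry(4.093) leaves the control-|0⟩ kets |00⟩, |01⟩ unchanged and applies Ry(4.093) to qubit 1 on the control-|1⟩ pair (|10⟩, |11⟩).
Ry(4.093) = [[cos(θ/2), −sin(θ/2)], [sin(θ/2), cos(θ/2)]]; θ = 4.093, cos(θ/2) ≈ -0.457964, sin(θ/2) ≈ 0.888971.
With a = amp(|10⟩) = (0.4428 - 0.2557i) and b = amp(|11⟩) = (-0.2679 + 0.4619i):
new amp(|10⟩) = (-0.457964)·a + (-0.888971)·b = (0.03537 - 0.2935i)
new amp(|11⟩) = (0.888971)·a + (-0.457964)·b = (0.5163 - 0.4388i)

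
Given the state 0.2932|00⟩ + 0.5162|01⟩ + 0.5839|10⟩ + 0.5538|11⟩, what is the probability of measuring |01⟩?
0.2665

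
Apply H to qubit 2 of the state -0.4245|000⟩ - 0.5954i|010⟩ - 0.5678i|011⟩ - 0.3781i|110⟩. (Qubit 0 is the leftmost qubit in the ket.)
-0.3002|000⟩ - 0.3002|001⟩ - 0.8225i|010⟩ - 0.01952i|011⟩ - 0.2674i|110⟩ - 0.2674i|111⟩

H on qubit 2 mixes each pair of kets that differ only in qubit 2: amplitudes (a, b) of (|…0…⟩, |…1…⟩) become ((a + b)/√2, (a − b)/√2). Kets absent from the input have amplitude 0.
(|000⟩, |001⟩): (a, b) = (-0.4245, 0) → (-0.3002, -0.3002)
(|010⟩, |011⟩): (a, b) = (-0.5954i, -0.5678i) → (-0.8225i, -0.01952i)
(|110⟩, |111⟩): (a, b) = (-0.3781i, 0) → (-0.2674i, -0.2674i)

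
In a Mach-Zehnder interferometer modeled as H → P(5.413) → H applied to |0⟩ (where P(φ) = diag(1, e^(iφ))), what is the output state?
(0.8223 - 0.3822i)|0⟩ + (0.1777 + 0.3822i)|1⟩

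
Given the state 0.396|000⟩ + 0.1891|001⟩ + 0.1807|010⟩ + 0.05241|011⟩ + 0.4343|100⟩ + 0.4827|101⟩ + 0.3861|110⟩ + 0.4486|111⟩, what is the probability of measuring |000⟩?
0.1568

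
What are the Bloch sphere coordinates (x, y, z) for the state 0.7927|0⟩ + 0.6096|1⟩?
(0.9665, 0, 0.2568)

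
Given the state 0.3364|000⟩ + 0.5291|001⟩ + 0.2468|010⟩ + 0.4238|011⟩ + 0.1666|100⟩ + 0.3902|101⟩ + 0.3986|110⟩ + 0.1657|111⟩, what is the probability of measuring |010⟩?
0.06091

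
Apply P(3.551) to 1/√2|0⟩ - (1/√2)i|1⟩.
1/√2|0⟩ + (-0.2815 + 0.6487i)|1⟩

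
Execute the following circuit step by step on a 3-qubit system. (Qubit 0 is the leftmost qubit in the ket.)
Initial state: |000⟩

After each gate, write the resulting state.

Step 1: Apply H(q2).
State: 1/√2|000⟩ + 1/√2|001⟩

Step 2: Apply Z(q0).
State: 1/√2|000⟩ + 1/√2|001⟩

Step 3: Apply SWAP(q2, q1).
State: 1/√2|000⟩ + 1/√2|010⟩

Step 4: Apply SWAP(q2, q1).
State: 1/√2|000⟩ + 1/√2|001⟩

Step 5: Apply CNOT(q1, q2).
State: 1/√2|000⟩ + 1/√2|001⟩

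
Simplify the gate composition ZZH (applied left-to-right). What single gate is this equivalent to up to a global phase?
H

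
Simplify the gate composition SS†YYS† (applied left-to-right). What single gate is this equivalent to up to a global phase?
S†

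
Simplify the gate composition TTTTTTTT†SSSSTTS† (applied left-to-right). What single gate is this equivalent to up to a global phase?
S†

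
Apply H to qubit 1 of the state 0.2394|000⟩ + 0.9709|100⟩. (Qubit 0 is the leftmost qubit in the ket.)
0.1693|000⟩ + 0.1693|010⟩ + 0.6865|100⟩ + 0.6865|110⟩

H on qubit 1 mixes each pair of kets that differ only in qubit 1: amplitudes (a, b) of (|…0…⟩, |…1…⟩) become ((a + b)/√2, (a − b)/√2). Kets absent from the input have amplitude 0.
(|000⟩, |010⟩): (a, b) = (0.2394, 0) → (0.1693, 0.1693)
(|100⟩, |110⟩): (a, b) = (0.9709, 0) → (0.6865, 0.6865)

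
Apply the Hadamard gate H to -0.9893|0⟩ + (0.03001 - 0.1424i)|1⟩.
(-0.6783 - 0.1007i)|0⟩ + (-0.7208 + 0.1007i)|1⟩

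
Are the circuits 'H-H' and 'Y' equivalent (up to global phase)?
No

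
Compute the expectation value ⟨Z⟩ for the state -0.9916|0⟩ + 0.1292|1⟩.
0.9666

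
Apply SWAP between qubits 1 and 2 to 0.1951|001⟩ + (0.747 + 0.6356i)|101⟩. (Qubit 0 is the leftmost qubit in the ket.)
0.1951|010⟩ + (0.747 + 0.6356i)|110⟩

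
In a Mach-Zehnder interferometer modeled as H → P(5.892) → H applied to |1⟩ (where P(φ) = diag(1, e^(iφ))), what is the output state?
(0.03777 + 0.1906i)|0⟩ + (0.9622 - 0.1906i)|1⟩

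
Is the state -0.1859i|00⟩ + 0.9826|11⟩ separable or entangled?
Entangled

Writing the state as a|00⟩ + b|01⟩ + c|10⟩ + d|11⟩, it is a product state iff ad − bc = 0.
Here (a, b, c, d) = (-0.1859i, 0, 0, 0.9826): ad − bc = (-0.1859i)(0.9826) − (0)(0) = -0.1827i ≠ 0, so the state is entangled.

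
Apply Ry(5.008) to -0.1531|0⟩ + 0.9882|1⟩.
-0.4652|0⟩ - 0.8852|1⟩

Ry(5.008) = [[cos(θ/2), −sin(θ/2)], [sin(θ/2), cos(θ/2)]]; θ = 5.008, cos(θ/2) ≈ -0.803531, sin(θ/2) ≈ 0.595263.
With a = amp(|0⟩) = -0.1531 and b = amp(|1⟩) = 0.9882:
new amp(|0⟩) = (-0.803531)·a + (-0.595263)·b = -0.4652
new amp(|1⟩) = (0.595263)·a + (-0.803531)·b = -0.8852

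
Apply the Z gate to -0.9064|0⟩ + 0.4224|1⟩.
-0.9064|0⟩ - 0.4224|1⟩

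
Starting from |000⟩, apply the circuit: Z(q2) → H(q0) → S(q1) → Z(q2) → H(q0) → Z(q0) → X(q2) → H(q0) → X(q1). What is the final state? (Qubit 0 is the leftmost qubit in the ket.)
1/√2|011⟩ + 1/√2|111⟩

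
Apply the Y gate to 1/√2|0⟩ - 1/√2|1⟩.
(1/√2)i|0⟩ + (1/√2)i|1⟩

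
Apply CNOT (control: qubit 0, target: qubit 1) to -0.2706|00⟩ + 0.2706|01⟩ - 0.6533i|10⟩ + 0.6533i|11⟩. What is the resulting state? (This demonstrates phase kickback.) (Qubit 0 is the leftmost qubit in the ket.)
-0.2706|00⟩ + 0.2706|01⟩ + 0.6533i|10⟩ - 0.6533i|11⟩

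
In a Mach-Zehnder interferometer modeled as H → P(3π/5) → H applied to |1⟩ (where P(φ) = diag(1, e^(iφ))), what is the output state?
(0.6545 - 0.4755i)|0⟩ + (0.3455 + 0.4755i)|1⟩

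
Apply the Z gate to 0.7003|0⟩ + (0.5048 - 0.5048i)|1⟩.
0.7003|0⟩ + (-0.5048 + 0.5048i)|1⟩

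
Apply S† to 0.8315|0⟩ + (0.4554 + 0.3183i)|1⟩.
0.8315|0⟩ + (0.3183 - 0.4554i)|1⟩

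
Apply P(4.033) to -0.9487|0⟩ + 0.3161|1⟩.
-0.9487|0⟩ + (-0.1986 - 0.2459i)|1⟩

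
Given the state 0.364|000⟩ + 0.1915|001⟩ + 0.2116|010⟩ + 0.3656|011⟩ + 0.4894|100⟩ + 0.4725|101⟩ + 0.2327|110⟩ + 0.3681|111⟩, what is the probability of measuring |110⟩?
0.05415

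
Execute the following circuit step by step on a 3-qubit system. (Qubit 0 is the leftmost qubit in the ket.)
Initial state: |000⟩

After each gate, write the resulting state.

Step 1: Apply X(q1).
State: |010⟩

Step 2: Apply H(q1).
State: 1/√2|000⟩ - 1/√2|010⟩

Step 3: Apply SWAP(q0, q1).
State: 1/√2|000⟩ - 1/√2|100⟩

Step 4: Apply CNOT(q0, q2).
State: 1/√2|000⟩ - 1/√2|101⟩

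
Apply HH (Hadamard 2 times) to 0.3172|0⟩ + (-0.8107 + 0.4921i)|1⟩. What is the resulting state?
0.3172|0⟩ + (-0.8107 + 0.4921i)|1⟩

H² = I, so an even number of Hadamards cancels: H^2 = I and the state is unchanged.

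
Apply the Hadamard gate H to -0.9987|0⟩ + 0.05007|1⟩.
-0.6708|0⟩ - 0.7416|1⟩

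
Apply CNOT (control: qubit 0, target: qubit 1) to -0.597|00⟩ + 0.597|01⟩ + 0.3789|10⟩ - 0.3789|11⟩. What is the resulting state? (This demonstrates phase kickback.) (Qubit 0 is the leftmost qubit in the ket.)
-0.597|00⟩ + 0.597|01⟩ - 0.3789|10⟩ + 0.3789|11⟩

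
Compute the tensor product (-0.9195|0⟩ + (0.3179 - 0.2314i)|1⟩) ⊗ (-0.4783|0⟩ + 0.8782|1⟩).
0.4398|00⟩ - 0.8075|01⟩ + (-0.1521 + 0.1107i)|10⟩ + (0.2792 - 0.2032i)|11⟩

amp(|b₁b₂…⟩) = product of the factor amplitudes for bits b₁, b₂, …; only kets whose every factor amplitude is nonzero survive.
|00⟩: (-0.9195)(-0.4783) = 0.4398
|01⟩: (-0.9195)(0.8782) = -0.8075
|10⟩: (0.3179 - 0.2314i)(-0.4783) = (-0.1521 + 0.1107i)
|11⟩: (0.3179 - 0.2314i)(0.8782) = (0.2792 - 0.2032i)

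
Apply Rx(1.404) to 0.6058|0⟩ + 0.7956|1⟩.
(0.4626 - 0.5138i)|0⟩ + (0.6075 - 0.3912i)|1⟩

Rx(1.404) = [[cos(θ/2), −i·sin(θ/2)], [−i·sin(θ/2), cos(θ/2)]]; θ = 1.404, cos(θ/2) ≈ 0.763552, sin(θ/2) ≈ 0.645746.
With a = amp(|0⟩) = 0.6058 and b = amp(|1⟩) = 0.7956:
new amp(|0⟩) = (0.763552)·a + (-0.645746i)·b = (0.4626 - 0.5138i)
new amp(|1⟩) = (-0.645746i)·a + (0.763552)·b = (0.6075 - 0.3912i)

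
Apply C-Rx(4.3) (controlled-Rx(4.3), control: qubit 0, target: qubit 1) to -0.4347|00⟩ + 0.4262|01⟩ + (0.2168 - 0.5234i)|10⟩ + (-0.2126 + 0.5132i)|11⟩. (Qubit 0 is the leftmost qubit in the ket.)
-0.4347|00⟩ + 0.4262|01⟩ + (0.3108 + 0.4644i)|10⟩ + (-0.3217 - 0.4623i)|11⟩

C-Rx(4.3) leaves the control-|0⟩ kets |00⟩, |01⟩ unchanged and applies Rx(4.3) to qubit 1 on the control-|1⟩ pair (|10⟩, |11⟩).
Rx(4.3) = [[cos(θ/2), −i·sin(θ/2)], [−i·sin(θ/2), cos(θ/2)]]; θ = 4.3, cos(θ/2) ≈ -0.547358, sin(θ/2) ≈ 0.836899.
With a = amp(|10⟩) = (0.2168 - 0.5234i) and b = amp(|11⟩) = (-0.2126 + 0.5132i):
new amp(|10⟩) = (-0.547358)·a + (-0.836899i)·b = (0.3108 + 0.4644i)
new amp(|11⟩) = (-0.836899i)·a + (-0.547358)·b = (-0.3217 - 0.4623i)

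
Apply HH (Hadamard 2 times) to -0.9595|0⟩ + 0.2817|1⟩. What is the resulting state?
-0.9595|0⟩ + 0.2817|1⟩

H² = I, so an even number of Hadamards cancels: H^2 = I and the state is unchanged.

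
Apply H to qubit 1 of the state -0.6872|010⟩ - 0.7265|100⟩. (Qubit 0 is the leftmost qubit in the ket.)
-0.4859|000⟩ + 0.4859|010⟩ - 0.5137|100⟩ - 0.5137|110⟩

H on qubit 1 mixes each pair of kets that differ only in qubit 1: amplitudes (a, b) of (|…0…⟩, |…1…⟩) become ((a + b)/√2, (a − b)/√2). Kets absent from the input have amplitude 0.
(|000⟩, |010⟩): (a, b) = (0, -0.6872) → (-0.4859, 0.4859)
(|100⟩, |110⟩): (a, b) = (-0.7265, 0) → (-0.5137, -0.5137)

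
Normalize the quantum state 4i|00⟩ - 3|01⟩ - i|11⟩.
0.7845i|00⟩ - 0.5883|01⟩ - 0.1961i|11⟩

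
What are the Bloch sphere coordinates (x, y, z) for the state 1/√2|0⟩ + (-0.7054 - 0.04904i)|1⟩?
(-0.9976, -0.06935, 0.000005918)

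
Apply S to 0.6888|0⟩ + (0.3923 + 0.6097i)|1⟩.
0.6888|0⟩ + (-0.6097 + 0.3923i)|1⟩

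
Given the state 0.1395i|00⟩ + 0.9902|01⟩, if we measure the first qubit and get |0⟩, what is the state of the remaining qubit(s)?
0.1395i|0⟩ + 0.9902|1⟩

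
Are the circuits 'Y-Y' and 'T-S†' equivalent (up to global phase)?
No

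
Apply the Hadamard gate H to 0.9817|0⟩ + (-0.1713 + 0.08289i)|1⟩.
(0.573 + 0.05861i)|0⟩ + (0.8153 - 0.05861i)|1⟩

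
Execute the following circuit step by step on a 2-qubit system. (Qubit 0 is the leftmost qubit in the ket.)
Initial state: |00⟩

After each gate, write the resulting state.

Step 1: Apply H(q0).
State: 1/√2|00⟩ + 1/√2|10⟩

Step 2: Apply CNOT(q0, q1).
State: 1/√2|00⟩ + 1/√2|11⟩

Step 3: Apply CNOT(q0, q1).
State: 1/√2|00⟩ + 1/√2|10⟩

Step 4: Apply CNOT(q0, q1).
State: 1/√2|00⟩ + 1/√2|11⟩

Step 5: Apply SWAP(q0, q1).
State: 1/√2|00⟩ + 1/√2|11⟩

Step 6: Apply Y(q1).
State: (1/√2)i|01⟩ - (1/√2)i|10⟩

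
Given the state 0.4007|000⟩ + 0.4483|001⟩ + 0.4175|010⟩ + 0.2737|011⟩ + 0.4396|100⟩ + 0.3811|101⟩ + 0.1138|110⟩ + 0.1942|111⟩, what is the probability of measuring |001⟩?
0.201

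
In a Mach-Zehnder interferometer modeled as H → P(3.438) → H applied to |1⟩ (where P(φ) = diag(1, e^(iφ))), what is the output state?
(0.9782 + 0.146i)|0⟩ + (0.0218 - 0.146i)|1⟩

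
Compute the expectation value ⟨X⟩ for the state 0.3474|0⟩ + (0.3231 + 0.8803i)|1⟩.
0.2245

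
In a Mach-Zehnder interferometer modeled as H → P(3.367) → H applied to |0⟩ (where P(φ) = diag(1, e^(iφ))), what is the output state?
(0.01265 - 0.1118i)|0⟩ + (0.9874 + 0.1118i)|1⟩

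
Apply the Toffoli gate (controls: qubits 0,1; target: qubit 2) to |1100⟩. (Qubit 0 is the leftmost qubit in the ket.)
|1110⟩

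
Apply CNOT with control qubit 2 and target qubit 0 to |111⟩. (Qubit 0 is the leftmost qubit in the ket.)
|011⟩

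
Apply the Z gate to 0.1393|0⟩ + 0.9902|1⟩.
0.1393|0⟩ - 0.9902|1⟩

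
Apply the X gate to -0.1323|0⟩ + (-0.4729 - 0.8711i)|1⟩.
(-0.4729 - 0.8711i)|0⟩ - 0.1323|1⟩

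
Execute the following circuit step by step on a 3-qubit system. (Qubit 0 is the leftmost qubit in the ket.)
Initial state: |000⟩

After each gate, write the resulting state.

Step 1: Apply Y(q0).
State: i|100⟩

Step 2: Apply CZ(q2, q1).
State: i|100⟩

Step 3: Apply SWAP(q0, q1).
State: i|010⟩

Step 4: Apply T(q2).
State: i|010⟩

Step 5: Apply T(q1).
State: (-1/√2 + (1/√2)i)|010⟩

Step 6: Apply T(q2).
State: (-1/√2 + (1/√2)i)|010⟩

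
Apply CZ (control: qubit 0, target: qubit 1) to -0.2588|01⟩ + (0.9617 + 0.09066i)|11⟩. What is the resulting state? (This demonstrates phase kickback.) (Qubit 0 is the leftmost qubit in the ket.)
-0.2588|01⟩ + (-0.9617 - 0.09066i)|11⟩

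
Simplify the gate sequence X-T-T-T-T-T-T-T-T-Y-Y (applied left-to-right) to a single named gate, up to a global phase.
X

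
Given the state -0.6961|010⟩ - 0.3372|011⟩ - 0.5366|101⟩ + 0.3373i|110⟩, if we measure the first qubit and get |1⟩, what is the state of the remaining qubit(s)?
-0.8466|01⟩ + 0.5322i|10⟩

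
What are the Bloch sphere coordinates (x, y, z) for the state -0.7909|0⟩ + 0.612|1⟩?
(-0.9681, 0, 0.251)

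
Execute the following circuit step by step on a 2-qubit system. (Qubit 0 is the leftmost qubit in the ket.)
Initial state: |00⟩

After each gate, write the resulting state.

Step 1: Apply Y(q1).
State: i|01⟩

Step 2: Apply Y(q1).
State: |00⟩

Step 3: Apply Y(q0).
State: i|10⟩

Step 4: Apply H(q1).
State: (1/√2)i|10⟩ + (1/√2)i|11⟩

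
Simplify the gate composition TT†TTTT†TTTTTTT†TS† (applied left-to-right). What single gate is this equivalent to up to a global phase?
S†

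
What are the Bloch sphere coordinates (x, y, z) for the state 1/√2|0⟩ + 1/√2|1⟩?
(1, 0, 0)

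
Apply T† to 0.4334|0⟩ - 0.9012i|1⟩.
0.4334|0⟩ + (-0.6372 - 0.6372i)|1⟩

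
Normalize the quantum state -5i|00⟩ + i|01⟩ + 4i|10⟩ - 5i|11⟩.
-0.6108i|00⟩ + 0.1222i|01⟩ + 0.4887i|10⟩ - 0.6108i|11⟩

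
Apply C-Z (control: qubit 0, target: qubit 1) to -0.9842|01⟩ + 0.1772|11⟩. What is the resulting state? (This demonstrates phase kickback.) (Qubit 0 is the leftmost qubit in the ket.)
-0.9842|01⟩ - 0.1772|11⟩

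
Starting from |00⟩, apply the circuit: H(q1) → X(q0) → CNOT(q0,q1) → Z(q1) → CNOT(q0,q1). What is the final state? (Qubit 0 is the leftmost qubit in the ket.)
-1/√2|10⟩ + 1/√2|11⟩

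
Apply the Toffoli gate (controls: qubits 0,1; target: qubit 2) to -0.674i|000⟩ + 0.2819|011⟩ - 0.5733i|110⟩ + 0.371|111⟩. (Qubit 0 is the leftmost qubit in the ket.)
-0.674i|000⟩ + 0.2819|011⟩ + 0.371|110⟩ - 0.5733i|111⟩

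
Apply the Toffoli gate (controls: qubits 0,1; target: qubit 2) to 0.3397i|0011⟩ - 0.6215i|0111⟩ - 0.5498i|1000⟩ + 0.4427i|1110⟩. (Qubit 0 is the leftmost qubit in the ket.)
0.3397i|0011⟩ - 0.6215i|0111⟩ - 0.5498i|1000⟩ + 0.4427i|1100⟩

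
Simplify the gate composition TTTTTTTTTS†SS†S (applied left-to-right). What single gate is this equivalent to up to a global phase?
T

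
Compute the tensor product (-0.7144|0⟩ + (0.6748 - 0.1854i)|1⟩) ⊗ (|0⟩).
-0.7144|00⟩ + (0.6748 - 0.1854i)|10⟩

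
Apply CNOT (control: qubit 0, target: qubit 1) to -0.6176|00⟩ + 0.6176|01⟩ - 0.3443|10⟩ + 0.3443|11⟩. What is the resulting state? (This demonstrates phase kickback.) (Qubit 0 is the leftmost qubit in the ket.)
-0.6176|00⟩ + 0.6176|01⟩ + 0.3443|10⟩ - 0.3443|11⟩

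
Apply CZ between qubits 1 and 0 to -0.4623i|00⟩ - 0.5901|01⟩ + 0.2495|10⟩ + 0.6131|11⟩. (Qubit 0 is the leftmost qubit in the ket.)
-0.4623i|00⟩ - 0.5901|01⟩ + 0.2495|10⟩ - 0.6131|11⟩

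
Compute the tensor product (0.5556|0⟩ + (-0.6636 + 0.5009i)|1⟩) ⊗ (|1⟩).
0.5556|01⟩ + (-0.6636 + 0.5009i)|11⟩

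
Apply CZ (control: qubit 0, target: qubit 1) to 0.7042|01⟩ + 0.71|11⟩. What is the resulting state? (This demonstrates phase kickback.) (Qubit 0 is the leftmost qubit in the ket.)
0.7042|01⟩ - 0.71|11⟩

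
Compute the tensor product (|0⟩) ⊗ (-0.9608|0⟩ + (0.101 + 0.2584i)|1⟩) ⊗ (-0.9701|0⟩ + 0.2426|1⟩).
0.9321|000⟩ - 0.2331|001⟩ + (-0.09798 - 0.2507i)|010⟩ + (0.0245 + 0.06269i)|011⟩

amp(|b₁b₂…⟩) = product of the factor amplitudes for bits b₁, b₂, …; only kets whose every factor amplitude is nonzero survive.
|000⟩: (1)(-0.9608)(-0.9701) = 0.9321
|001⟩: (1)(-0.9608)(0.2426) = -0.2331
|010⟩: (1)(0.101 + 0.2584i)(-0.9701) = (-0.09798 - 0.2507i)
|011⟩: (1)(0.101 + 0.2584i)(0.2426) = (0.0245 + 0.06269i)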